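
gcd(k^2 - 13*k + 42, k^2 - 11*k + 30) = k - 6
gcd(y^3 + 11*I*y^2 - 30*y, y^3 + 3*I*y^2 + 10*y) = y^2 + 5*I*y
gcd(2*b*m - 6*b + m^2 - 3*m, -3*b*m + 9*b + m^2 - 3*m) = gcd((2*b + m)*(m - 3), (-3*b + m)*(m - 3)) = m - 3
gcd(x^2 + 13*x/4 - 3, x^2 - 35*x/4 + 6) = x - 3/4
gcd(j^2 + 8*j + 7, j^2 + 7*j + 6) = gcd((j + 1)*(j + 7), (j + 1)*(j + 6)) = j + 1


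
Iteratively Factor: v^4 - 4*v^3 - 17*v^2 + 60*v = (v - 5)*(v^3 + v^2 - 12*v) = (v - 5)*(v - 3)*(v^2 + 4*v) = v*(v - 5)*(v - 3)*(v + 4)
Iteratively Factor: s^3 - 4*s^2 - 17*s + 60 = (s - 3)*(s^2 - s - 20) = (s - 5)*(s - 3)*(s + 4)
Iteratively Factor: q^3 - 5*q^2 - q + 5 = (q - 5)*(q^2 - 1) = (q - 5)*(q + 1)*(q - 1)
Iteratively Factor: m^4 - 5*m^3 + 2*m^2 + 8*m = (m - 4)*(m^3 - m^2 - 2*m) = m*(m - 4)*(m^2 - m - 2) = m*(m - 4)*(m - 2)*(m + 1)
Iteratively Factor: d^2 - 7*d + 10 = (d - 2)*(d - 5)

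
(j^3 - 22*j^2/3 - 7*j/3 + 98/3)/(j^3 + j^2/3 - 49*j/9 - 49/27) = 9*(j^2 - 5*j - 14)/(9*j^2 + 24*j + 7)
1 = 1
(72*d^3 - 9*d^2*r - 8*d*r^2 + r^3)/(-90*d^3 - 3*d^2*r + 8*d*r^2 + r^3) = (-24*d^2 - 5*d*r + r^2)/(30*d^2 + 11*d*r + r^2)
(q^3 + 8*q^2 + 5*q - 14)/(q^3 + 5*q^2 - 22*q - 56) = (q - 1)/(q - 4)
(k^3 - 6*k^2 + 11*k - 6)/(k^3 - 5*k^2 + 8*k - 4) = (k - 3)/(k - 2)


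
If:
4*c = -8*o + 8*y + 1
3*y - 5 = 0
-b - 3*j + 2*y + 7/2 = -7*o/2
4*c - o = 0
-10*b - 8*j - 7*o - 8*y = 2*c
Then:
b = -9455/1188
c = 43/108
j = 8065/1188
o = 43/27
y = 5/3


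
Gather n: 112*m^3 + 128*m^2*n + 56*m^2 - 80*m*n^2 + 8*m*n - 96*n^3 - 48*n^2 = 112*m^3 + 56*m^2 - 96*n^3 + n^2*(-80*m - 48) + n*(128*m^2 + 8*m)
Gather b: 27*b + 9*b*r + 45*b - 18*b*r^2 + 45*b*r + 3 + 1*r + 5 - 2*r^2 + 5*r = b*(-18*r^2 + 54*r + 72) - 2*r^2 + 6*r + 8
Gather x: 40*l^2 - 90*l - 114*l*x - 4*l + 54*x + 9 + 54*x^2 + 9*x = 40*l^2 - 94*l + 54*x^2 + x*(63 - 114*l) + 9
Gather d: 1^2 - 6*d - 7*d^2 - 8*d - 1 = -7*d^2 - 14*d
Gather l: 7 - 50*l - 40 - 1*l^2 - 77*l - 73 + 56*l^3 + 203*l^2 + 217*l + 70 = 56*l^3 + 202*l^2 + 90*l - 36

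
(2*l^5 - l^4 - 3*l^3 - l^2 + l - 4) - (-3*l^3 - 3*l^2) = 2*l^5 - l^4 + 2*l^2 + l - 4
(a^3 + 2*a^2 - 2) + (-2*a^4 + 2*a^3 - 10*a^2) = -2*a^4 + 3*a^3 - 8*a^2 - 2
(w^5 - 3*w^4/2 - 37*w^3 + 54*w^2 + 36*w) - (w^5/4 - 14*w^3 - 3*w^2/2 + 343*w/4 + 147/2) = 3*w^5/4 - 3*w^4/2 - 23*w^3 + 111*w^2/2 - 199*w/4 - 147/2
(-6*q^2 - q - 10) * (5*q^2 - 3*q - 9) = -30*q^4 + 13*q^3 + 7*q^2 + 39*q + 90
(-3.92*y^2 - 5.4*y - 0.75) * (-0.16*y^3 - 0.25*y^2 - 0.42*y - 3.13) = 0.6272*y^5 + 1.844*y^4 + 3.1164*y^3 + 14.7251*y^2 + 17.217*y + 2.3475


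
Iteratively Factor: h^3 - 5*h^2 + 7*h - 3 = (h - 3)*(h^2 - 2*h + 1) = (h - 3)*(h - 1)*(h - 1)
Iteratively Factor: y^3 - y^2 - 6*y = (y + 2)*(y^2 - 3*y) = (y - 3)*(y + 2)*(y)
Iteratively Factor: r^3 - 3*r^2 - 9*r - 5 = (r + 1)*(r^2 - 4*r - 5) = (r - 5)*(r + 1)*(r + 1)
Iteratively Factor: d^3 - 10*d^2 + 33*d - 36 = (d - 3)*(d^2 - 7*d + 12) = (d - 3)^2*(d - 4)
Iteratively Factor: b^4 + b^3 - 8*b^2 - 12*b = (b + 2)*(b^3 - b^2 - 6*b) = (b - 3)*(b + 2)*(b^2 + 2*b) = b*(b - 3)*(b + 2)*(b + 2)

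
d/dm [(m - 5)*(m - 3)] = 2*m - 8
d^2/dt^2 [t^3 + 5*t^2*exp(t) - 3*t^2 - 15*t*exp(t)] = 5*t^2*exp(t) + 5*t*exp(t) + 6*t - 20*exp(t) - 6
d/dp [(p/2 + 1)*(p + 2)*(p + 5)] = 3*(p/2 + 1)*(p + 4)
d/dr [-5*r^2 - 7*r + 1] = -10*r - 7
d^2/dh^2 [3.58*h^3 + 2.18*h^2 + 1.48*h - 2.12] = 21.48*h + 4.36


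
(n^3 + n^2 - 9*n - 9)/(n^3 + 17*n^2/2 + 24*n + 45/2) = 2*(n^2 - 2*n - 3)/(2*n^2 + 11*n + 15)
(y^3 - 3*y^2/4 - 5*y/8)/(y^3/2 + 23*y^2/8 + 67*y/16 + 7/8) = 2*y*(8*y^2 - 6*y - 5)/(8*y^3 + 46*y^2 + 67*y + 14)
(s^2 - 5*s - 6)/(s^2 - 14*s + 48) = (s + 1)/(s - 8)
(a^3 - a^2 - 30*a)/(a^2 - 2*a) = (a^2 - a - 30)/(a - 2)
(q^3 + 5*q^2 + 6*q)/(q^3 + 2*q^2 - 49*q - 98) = q*(q + 3)/(q^2 - 49)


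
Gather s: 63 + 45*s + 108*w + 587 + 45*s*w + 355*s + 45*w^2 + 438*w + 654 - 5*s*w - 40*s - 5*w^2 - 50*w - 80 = s*(40*w + 360) + 40*w^2 + 496*w + 1224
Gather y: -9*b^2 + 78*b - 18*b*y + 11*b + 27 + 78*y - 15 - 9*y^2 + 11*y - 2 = -9*b^2 + 89*b - 9*y^2 + y*(89 - 18*b) + 10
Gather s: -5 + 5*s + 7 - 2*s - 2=3*s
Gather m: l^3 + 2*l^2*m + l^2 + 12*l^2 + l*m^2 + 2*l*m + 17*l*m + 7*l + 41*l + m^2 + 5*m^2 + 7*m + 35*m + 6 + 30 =l^3 + 13*l^2 + 48*l + m^2*(l + 6) + m*(2*l^2 + 19*l + 42) + 36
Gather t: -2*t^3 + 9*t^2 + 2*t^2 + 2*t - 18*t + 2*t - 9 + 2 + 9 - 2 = -2*t^3 + 11*t^2 - 14*t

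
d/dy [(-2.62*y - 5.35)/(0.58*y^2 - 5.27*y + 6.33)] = (1.5196*y^2 + 6.206*y - 44.7791)/(0.3364*y^4 - 6.1132*y^3 + 35.1157*y^2 - 66.7182*y + 40.0689)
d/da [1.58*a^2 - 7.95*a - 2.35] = 3.16*a - 7.95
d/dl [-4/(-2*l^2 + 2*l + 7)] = 8*(1 - 2*l)/(-2*l^2 + 2*l + 7)^2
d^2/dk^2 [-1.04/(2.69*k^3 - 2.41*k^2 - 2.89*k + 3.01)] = ((16.7856*k - 5.0128)*(2.69*k^3 - 2.41*k^2 - 2.89*k + 3.01) - 1.04*(-16.14*k^2 + 9.64*k + 5.78)*(-8.07*k^2 + 4.82*k + 2.89))/(2.69*k^3 - 2.41*k^2 - 2.89*k + 3.01)^3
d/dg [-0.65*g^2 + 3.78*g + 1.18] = 3.78 - 1.3*g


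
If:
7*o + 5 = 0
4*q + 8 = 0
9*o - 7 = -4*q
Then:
No Solution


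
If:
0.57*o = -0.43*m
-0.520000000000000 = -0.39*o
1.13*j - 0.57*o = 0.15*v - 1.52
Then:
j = 0.132743362831858*v - 0.672566371681416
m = -1.77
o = 1.33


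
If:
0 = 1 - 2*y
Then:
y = 1/2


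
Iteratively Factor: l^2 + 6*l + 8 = (l + 2)*(l + 4)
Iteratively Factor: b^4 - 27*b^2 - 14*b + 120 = (b + 4)*(b^3 - 4*b^2 - 11*b + 30) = (b - 5)*(b + 4)*(b^2 + b - 6) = (b - 5)*(b + 3)*(b + 4)*(b - 2)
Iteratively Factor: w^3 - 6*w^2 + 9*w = (w - 3)*(w^2 - 3*w) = w*(w - 3)*(w - 3)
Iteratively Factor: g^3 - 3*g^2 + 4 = (g - 2)*(g^2 - g - 2) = (g - 2)^2*(g + 1)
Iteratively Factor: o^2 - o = (o)*(o - 1)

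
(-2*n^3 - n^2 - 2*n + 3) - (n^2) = -2*n^3 - 2*n^2 - 2*n + 3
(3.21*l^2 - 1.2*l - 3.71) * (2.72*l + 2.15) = 8.7312*l^3 + 3.6375*l^2 - 12.6712*l - 7.9765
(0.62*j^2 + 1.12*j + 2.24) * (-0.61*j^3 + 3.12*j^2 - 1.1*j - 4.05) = -0.3782*j^5 + 1.2512*j^4 + 1.446*j^3 + 3.2458*j^2 - 7.0*j - 9.072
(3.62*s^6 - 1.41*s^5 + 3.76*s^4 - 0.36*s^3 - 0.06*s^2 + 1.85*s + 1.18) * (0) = 0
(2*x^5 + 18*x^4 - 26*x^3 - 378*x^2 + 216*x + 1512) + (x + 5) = 2*x^5 + 18*x^4 - 26*x^3 - 378*x^2 + 217*x + 1517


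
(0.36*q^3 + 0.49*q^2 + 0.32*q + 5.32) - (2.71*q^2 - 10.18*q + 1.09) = 0.36*q^3 - 2.22*q^2 + 10.5*q + 4.23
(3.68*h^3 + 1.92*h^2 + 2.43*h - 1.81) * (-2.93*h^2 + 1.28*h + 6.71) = -10.7824*h^5 - 0.9152*h^4 + 20.0305*h^3 + 21.2969*h^2 + 13.9885*h - 12.1451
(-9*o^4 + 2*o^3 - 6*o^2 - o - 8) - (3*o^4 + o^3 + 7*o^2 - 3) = -12*o^4 + o^3 - 13*o^2 - o - 5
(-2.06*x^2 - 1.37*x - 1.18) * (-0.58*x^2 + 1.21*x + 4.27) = 1.1948*x^4 - 1.698*x^3 - 9.7695*x^2 - 7.2777*x - 5.0386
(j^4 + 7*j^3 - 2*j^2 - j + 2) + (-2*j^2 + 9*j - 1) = j^4 + 7*j^3 - 4*j^2 + 8*j + 1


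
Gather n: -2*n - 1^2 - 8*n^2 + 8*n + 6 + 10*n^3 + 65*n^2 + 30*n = 10*n^3 + 57*n^2 + 36*n + 5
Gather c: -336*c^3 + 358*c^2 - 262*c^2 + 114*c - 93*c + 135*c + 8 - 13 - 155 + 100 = -336*c^3 + 96*c^2 + 156*c - 60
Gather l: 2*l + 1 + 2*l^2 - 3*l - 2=2*l^2 - l - 1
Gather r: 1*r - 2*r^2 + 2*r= -2*r^2 + 3*r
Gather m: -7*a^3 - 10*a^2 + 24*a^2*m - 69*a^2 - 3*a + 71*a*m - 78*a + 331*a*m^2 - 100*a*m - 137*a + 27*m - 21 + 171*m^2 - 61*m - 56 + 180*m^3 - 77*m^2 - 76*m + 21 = -7*a^3 - 79*a^2 - 218*a + 180*m^3 + m^2*(331*a + 94) + m*(24*a^2 - 29*a - 110) - 56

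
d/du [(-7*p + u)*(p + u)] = -6*p + 2*u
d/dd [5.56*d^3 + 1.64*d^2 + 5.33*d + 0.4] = 16.68*d^2 + 3.28*d + 5.33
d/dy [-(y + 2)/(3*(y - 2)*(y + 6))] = (y^2 + 4*y + 20)/(3*(y^4 + 8*y^3 - 8*y^2 - 96*y + 144))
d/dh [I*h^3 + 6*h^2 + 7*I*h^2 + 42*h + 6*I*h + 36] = 3*I*h^2 + h*(12 + 14*I) + 42 + 6*I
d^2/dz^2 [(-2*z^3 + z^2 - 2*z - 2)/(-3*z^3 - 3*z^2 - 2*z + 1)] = 2*(-27*z^6 + 18*z^5 + 216*z^4 + 149*z^3 + 105*z^2 + 78*z + 17)/(27*z^9 + 81*z^8 + 135*z^7 + 108*z^6 + 36*z^5 - 27*z^4 - 19*z^3 - 3*z^2 + 6*z - 1)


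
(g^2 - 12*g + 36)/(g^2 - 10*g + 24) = (g - 6)/(g - 4)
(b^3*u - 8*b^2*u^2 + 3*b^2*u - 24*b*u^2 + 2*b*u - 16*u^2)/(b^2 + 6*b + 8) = u*(b^2 - 8*b*u + b - 8*u)/(b + 4)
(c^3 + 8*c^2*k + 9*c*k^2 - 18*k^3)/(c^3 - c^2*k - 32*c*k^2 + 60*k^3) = (c^2 + 2*c*k - 3*k^2)/(c^2 - 7*c*k + 10*k^2)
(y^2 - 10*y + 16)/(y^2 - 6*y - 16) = (y - 2)/(y + 2)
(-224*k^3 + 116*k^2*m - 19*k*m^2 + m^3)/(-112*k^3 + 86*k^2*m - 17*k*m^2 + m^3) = (4*k - m)/(2*k - m)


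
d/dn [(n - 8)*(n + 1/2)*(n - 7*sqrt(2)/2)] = 3*n^2 - 15*n - 7*sqrt(2)*n - 4 + 105*sqrt(2)/4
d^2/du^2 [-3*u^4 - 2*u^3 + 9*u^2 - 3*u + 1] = -36*u^2 - 12*u + 18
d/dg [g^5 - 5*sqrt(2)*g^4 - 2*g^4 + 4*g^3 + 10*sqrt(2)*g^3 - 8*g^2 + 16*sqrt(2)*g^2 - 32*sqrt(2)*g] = 5*g^4 - 20*sqrt(2)*g^3 - 8*g^3 + 12*g^2 + 30*sqrt(2)*g^2 - 16*g + 32*sqrt(2)*g - 32*sqrt(2)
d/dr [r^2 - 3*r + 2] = 2*r - 3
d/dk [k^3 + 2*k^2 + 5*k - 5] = 3*k^2 + 4*k + 5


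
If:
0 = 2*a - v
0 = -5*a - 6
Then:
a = -6/5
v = -12/5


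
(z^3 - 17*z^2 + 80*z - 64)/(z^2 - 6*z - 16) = (z^2 - 9*z + 8)/(z + 2)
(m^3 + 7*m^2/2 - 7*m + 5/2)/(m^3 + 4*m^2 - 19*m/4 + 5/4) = 2*(m - 1)/(2*m - 1)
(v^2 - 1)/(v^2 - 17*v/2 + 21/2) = 2*(v^2 - 1)/(2*v^2 - 17*v + 21)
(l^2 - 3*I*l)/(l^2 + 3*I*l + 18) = l/(l + 6*I)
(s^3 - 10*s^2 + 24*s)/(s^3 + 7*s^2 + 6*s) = (s^2 - 10*s + 24)/(s^2 + 7*s + 6)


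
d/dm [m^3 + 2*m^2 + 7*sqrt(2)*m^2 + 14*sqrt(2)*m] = 3*m^2 + 4*m + 14*sqrt(2)*m + 14*sqrt(2)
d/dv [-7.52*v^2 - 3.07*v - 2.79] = -15.04*v - 3.07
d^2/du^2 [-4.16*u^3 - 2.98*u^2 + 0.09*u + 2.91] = -24.96*u - 5.96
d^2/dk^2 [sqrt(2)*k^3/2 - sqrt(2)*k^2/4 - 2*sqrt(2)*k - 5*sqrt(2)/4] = sqrt(2)*(6*k - 1)/2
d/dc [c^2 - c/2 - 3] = 2*c - 1/2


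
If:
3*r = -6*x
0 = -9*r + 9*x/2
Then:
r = 0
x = 0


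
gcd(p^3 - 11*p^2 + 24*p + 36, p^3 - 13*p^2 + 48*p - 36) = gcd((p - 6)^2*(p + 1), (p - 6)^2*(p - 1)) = p^2 - 12*p + 36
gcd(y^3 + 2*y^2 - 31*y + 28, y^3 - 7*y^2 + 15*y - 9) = y - 1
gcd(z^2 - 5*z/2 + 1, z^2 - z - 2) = z - 2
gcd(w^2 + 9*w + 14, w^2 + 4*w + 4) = w + 2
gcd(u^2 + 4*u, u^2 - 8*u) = u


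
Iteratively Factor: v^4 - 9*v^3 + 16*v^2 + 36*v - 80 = (v - 4)*(v^3 - 5*v^2 - 4*v + 20) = (v - 4)*(v - 2)*(v^2 - 3*v - 10) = (v - 5)*(v - 4)*(v - 2)*(v + 2)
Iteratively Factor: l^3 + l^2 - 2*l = (l - 1)*(l^2 + 2*l) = l*(l - 1)*(l + 2)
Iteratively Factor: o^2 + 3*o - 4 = (o + 4)*(o - 1)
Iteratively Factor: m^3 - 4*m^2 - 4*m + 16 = (m + 2)*(m^2 - 6*m + 8) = (m - 4)*(m + 2)*(m - 2)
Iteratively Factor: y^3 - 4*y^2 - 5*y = (y)*(y^2 - 4*y - 5) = y*(y - 5)*(y + 1)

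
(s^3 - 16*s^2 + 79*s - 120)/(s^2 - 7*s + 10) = (s^2 - 11*s + 24)/(s - 2)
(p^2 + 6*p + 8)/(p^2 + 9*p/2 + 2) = 2*(p + 2)/(2*p + 1)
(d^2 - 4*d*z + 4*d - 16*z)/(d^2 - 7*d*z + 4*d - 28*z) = (-d + 4*z)/(-d + 7*z)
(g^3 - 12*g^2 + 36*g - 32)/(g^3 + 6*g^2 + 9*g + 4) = (g^3 - 12*g^2 + 36*g - 32)/(g^3 + 6*g^2 + 9*g + 4)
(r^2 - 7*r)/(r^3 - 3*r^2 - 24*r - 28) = r/(r^2 + 4*r + 4)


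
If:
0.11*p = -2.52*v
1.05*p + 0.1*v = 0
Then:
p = 0.00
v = 0.00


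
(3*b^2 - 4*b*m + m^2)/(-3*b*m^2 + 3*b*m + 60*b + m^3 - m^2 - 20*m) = (-b + m)/(m^2 - m - 20)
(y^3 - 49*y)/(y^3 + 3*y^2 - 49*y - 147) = y/(y + 3)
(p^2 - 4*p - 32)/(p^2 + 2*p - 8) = (p - 8)/(p - 2)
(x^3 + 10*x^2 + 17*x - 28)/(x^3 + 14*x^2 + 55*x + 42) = (x^2 + 3*x - 4)/(x^2 + 7*x + 6)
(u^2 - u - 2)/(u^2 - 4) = (u + 1)/(u + 2)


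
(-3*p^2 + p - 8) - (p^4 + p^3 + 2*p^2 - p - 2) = -p^4 - p^3 - 5*p^2 + 2*p - 6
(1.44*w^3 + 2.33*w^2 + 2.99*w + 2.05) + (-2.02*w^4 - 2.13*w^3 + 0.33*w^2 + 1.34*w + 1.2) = -2.02*w^4 - 0.69*w^3 + 2.66*w^2 + 4.33*w + 3.25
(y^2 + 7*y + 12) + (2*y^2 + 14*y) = 3*y^2 + 21*y + 12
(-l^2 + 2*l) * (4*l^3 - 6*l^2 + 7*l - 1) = -4*l^5 + 14*l^4 - 19*l^3 + 15*l^2 - 2*l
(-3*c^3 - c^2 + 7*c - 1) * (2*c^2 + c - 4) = -6*c^5 - 5*c^4 + 25*c^3 + 9*c^2 - 29*c + 4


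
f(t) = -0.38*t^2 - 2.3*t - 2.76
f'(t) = -0.76*t - 2.3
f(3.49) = -15.42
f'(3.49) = -4.95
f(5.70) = -28.22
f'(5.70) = -6.63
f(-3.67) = 0.56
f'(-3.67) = 0.49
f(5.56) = -27.30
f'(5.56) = -6.53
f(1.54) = -7.20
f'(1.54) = -3.47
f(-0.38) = -1.94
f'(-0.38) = -2.01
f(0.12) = -3.04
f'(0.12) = -2.39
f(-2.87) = 0.71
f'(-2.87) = -0.12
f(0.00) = -2.76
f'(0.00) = -2.30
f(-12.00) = -29.88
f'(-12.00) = 6.82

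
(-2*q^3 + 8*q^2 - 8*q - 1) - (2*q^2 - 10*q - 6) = -2*q^3 + 6*q^2 + 2*q + 5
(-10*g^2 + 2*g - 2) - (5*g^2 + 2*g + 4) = -15*g^2 - 6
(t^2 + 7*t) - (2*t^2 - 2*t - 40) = -t^2 + 9*t + 40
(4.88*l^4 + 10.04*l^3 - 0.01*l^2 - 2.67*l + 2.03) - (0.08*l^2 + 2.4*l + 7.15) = 4.88*l^4 + 10.04*l^3 - 0.09*l^2 - 5.07*l - 5.12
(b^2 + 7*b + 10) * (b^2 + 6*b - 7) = b^4 + 13*b^3 + 45*b^2 + 11*b - 70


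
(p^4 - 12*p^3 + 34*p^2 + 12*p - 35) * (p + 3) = p^5 - 9*p^4 - 2*p^3 + 114*p^2 + p - 105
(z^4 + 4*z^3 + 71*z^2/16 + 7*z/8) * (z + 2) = z^5 + 6*z^4 + 199*z^3/16 + 39*z^2/4 + 7*z/4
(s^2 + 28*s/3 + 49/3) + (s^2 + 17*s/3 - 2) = 2*s^2 + 15*s + 43/3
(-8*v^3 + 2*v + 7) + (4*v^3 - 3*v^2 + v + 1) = -4*v^3 - 3*v^2 + 3*v + 8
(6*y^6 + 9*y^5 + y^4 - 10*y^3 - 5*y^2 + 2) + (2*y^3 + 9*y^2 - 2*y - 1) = 6*y^6 + 9*y^5 + y^4 - 8*y^3 + 4*y^2 - 2*y + 1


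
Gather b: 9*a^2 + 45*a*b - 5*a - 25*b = 9*a^2 - 5*a + b*(45*a - 25)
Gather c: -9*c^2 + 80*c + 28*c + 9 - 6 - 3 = -9*c^2 + 108*c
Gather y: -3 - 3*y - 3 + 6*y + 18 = 3*y + 12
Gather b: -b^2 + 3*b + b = -b^2 + 4*b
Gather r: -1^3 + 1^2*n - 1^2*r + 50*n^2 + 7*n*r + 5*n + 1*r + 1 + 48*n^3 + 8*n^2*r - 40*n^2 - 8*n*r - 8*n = 48*n^3 + 10*n^2 - 2*n + r*(8*n^2 - n)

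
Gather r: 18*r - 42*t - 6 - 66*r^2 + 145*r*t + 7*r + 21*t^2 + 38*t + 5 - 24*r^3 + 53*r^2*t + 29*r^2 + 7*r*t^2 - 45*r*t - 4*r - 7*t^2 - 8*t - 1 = -24*r^3 + r^2*(53*t - 37) + r*(7*t^2 + 100*t + 21) + 14*t^2 - 12*t - 2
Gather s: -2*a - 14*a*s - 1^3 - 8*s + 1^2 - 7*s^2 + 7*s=-2*a - 7*s^2 + s*(-14*a - 1)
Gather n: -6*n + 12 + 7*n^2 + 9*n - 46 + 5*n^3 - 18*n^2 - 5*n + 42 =5*n^3 - 11*n^2 - 2*n + 8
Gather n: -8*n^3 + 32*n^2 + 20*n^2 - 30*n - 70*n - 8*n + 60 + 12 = -8*n^3 + 52*n^2 - 108*n + 72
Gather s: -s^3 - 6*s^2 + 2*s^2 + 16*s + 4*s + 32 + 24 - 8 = -s^3 - 4*s^2 + 20*s + 48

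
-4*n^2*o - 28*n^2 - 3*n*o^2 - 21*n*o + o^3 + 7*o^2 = (-4*n + o)*(n + o)*(o + 7)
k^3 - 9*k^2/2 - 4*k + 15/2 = (k - 5)*(k - 1)*(k + 3/2)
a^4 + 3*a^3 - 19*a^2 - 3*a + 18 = (a - 3)*(a - 1)*(a + 1)*(a + 6)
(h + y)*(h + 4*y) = h^2 + 5*h*y + 4*y^2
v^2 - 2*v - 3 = (v - 3)*(v + 1)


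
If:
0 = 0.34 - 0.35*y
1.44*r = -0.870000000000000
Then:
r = -0.60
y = 0.97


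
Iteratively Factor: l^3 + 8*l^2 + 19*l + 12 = (l + 1)*(l^2 + 7*l + 12) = (l + 1)*(l + 3)*(l + 4)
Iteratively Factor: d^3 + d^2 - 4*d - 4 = (d + 2)*(d^2 - d - 2) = (d + 1)*(d + 2)*(d - 2)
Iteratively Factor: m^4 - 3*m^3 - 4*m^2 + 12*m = (m)*(m^3 - 3*m^2 - 4*m + 12) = m*(m + 2)*(m^2 - 5*m + 6) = m*(m - 2)*(m + 2)*(m - 3)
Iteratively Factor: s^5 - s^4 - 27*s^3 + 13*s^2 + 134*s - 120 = (s - 5)*(s^4 + 4*s^3 - 7*s^2 - 22*s + 24) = (s - 5)*(s - 1)*(s^3 + 5*s^2 - 2*s - 24) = (s - 5)*(s - 1)*(s + 4)*(s^2 + s - 6) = (s - 5)*(s - 2)*(s - 1)*(s + 4)*(s + 3)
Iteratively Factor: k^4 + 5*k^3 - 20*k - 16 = (k + 1)*(k^3 + 4*k^2 - 4*k - 16) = (k + 1)*(k + 4)*(k^2 - 4) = (k - 2)*(k + 1)*(k + 4)*(k + 2)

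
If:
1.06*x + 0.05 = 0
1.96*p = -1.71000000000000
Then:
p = -0.87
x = -0.05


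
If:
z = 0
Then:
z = 0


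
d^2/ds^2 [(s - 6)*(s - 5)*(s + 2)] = 6*s - 18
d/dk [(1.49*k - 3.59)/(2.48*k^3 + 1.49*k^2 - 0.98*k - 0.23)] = (-7.3904*k^3 + 24.4895*k^2 + 10.6982*k - 3.8609)/(6.1504*k^6 + 7.3904*k^5 - 2.6407*k^4 - 4.0612*k^3 + 0.275*k^2 + 0.4508*k + 0.0529)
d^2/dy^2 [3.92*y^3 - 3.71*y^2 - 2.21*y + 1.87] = 23.52*y - 7.42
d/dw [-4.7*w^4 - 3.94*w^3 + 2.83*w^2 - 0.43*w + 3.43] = -18.8*w^3 - 11.82*w^2 + 5.66*w - 0.43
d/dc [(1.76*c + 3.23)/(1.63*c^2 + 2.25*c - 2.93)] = (2.8688*c^2 + 3.96*c - (1.76*c + 3.23)*(3.26*c + 2.25) - 5.1568)/(1.63*c^2 + 2.25*c - 2.93)^2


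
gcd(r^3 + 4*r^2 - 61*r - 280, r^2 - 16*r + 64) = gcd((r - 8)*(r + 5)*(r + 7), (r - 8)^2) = r - 8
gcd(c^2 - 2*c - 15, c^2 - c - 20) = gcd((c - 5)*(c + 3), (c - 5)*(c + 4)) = c - 5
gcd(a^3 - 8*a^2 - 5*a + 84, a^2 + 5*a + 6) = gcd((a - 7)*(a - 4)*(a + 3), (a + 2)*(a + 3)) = a + 3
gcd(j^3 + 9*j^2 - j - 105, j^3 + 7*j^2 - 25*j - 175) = j^2 + 12*j + 35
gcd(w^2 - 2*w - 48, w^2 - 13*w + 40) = w - 8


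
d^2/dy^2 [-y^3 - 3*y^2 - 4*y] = -6*y - 6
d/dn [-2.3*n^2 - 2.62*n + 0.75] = -4.6*n - 2.62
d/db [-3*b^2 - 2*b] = -6*b - 2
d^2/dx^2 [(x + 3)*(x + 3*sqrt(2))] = 2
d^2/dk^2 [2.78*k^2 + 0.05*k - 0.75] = 5.56000000000000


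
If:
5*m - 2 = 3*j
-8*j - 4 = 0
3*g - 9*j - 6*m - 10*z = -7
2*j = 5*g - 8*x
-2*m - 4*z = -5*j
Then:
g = -353/60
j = -1/2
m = 1/10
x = -341/96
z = -27/40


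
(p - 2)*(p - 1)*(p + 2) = p^3 - p^2 - 4*p + 4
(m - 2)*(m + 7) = m^2 + 5*m - 14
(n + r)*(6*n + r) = 6*n^2 + 7*n*r + r^2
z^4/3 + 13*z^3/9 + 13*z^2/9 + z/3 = z*(z/3 + 1/3)*(z + 1/3)*(z + 3)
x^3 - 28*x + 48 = (x - 4)*(x - 2)*(x + 6)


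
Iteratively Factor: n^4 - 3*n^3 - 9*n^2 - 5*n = (n - 5)*(n^3 + 2*n^2 + n) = (n - 5)*(n + 1)*(n^2 + n) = (n - 5)*(n + 1)^2*(n)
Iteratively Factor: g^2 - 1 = (g + 1)*(g - 1)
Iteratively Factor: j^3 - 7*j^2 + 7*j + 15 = (j + 1)*(j^2 - 8*j + 15) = (j - 3)*(j + 1)*(j - 5)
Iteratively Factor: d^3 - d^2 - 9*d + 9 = (d - 1)*(d^2 - 9) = (d - 3)*(d - 1)*(d + 3)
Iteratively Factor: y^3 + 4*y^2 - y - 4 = (y + 4)*(y^2 - 1) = (y - 1)*(y + 4)*(y + 1)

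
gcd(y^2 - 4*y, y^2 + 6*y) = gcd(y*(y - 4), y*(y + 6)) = y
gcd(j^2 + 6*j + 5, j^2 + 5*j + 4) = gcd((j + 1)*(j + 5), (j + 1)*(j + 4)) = j + 1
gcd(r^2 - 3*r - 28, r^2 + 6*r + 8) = r + 4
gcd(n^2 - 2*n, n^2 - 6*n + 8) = n - 2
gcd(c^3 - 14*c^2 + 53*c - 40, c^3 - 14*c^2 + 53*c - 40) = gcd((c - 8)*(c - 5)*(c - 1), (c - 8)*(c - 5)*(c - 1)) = c^3 - 14*c^2 + 53*c - 40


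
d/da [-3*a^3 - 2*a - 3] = -9*a^2 - 2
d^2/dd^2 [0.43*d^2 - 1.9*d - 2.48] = 0.860000000000000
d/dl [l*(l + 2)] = 2*l + 2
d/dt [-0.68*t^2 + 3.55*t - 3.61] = 3.55 - 1.36*t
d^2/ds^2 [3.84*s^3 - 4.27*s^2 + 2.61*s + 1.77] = 23.04*s - 8.54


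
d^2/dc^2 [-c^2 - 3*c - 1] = -2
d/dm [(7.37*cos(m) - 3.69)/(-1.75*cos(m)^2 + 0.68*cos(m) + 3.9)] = (-12.8975*cos(m)^2 + 12.915*cos(m) - 31.2522)*sin(m)/(3.0625*cos(m)^4 - 2.38*cos(m)^3 - 13.1876*cos(m)^2 + 5.304*cos(m) + 15.21)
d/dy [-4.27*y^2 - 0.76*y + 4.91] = -8.54*y - 0.76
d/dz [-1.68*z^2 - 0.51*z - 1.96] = -3.36*z - 0.51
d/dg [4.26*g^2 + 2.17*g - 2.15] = 8.52*g + 2.17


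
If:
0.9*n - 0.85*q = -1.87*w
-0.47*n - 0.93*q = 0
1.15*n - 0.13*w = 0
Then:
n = 0.00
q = 0.00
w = 0.00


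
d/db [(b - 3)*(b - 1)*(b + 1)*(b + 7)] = 4*b^3 + 12*b^2 - 44*b - 4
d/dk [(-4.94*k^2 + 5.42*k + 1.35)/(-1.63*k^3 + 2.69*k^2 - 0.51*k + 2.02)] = (-8.0522*k^4 + 17.6692*k^3 - 5.4589*k^2 - 27.2206*k + 11.6369)/(2.6569*k^6 - 8.7694*k^5 + 8.8987*k^4 - 9.329*k^3 + 11.1277*k^2 - 2.0604*k + 4.0804)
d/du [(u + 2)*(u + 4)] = 2*u + 6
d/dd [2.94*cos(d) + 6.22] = -2.94*sin(d)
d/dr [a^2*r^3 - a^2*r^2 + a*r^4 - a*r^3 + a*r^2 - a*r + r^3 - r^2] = 3*a^2*r^2 - 2*a^2*r + 4*a*r^3 - 3*a*r^2 + 2*a*r - a + 3*r^2 - 2*r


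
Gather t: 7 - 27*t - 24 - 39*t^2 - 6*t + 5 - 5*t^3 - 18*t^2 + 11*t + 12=-5*t^3 - 57*t^2 - 22*t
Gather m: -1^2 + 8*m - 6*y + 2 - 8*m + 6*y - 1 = 0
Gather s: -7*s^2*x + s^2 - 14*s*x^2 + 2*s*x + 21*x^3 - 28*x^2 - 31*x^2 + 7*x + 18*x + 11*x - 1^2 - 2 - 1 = s^2*(1 - 7*x) + s*(-14*x^2 + 2*x) + 21*x^3 - 59*x^2 + 36*x - 4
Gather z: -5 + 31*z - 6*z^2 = -6*z^2 + 31*z - 5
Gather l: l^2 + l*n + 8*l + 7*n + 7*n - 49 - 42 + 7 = l^2 + l*(n + 8) + 14*n - 84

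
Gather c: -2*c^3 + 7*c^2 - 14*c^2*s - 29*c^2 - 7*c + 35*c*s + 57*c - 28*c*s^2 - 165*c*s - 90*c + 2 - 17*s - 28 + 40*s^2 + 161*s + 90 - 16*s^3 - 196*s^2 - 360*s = -2*c^3 + c^2*(-14*s - 22) + c*(-28*s^2 - 130*s - 40) - 16*s^3 - 156*s^2 - 216*s + 64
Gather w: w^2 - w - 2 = w^2 - w - 2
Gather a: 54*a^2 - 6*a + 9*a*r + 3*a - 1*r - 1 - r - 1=54*a^2 + a*(9*r - 3) - 2*r - 2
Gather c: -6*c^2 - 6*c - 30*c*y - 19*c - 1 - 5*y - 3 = -6*c^2 + c*(-30*y - 25) - 5*y - 4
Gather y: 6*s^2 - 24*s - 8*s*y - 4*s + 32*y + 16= 6*s^2 - 28*s + y*(32 - 8*s) + 16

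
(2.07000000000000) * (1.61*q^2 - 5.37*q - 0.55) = 3.3327*q^2 - 11.1159*q - 1.1385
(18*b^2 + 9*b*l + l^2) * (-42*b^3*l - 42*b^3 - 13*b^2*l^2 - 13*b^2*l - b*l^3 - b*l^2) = -756*b^5*l - 756*b^5 - 612*b^4*l^2 - 612*b^4*l - 177*b^3*l^3 - 177*b^3*l^2 - 22*b^2*l^4 - 22*b^2*l^3 - b*l^5 - b*l^4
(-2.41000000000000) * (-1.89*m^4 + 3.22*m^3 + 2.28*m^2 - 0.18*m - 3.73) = 4.5549*m^4 - 7.7602*m^3 - 5.4948*m^2 + 0.4338*m + 8.9893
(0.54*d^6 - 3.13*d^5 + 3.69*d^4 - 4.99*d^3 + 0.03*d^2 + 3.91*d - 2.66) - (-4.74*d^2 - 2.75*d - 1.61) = 0.54*d^6 - 3.13*d^5 + 3.69*d^4 - 4.99*d^3 + 4.77*d^2 + 6.66*d - 1.05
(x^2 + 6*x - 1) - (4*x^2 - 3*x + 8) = -3*x^2 + 9*x - 9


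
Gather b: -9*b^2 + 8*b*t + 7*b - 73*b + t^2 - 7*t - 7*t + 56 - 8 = -9*b^2 + b*(8*t - 66) + t^2 - 14*t + 48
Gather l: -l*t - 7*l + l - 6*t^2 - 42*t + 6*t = l*(-t - 6) - 6*t^2 - 36*t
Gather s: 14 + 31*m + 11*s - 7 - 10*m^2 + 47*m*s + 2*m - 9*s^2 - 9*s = -10*m^2 + 33*m - 9*s^2 + s*(47*m + 2) + 7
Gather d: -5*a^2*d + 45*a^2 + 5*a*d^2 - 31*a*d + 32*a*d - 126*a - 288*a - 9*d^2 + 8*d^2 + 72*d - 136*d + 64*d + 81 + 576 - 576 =45*a^2 - 414*a + d^2*(5*a - 1) + d*(-5*a^2 + a) + 81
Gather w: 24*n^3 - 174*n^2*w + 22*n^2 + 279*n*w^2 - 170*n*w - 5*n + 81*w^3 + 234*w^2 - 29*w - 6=24*n^3 + 22*n^2 - 5*n + 81*w^3 + w^2*(279*n + 234) + w*(-174*n^2 - 170*n - 29) - 6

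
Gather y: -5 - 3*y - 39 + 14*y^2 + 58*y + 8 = 14*y^2 + 55*y - 36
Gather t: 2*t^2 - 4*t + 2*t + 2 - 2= 2*t^2 - 2*t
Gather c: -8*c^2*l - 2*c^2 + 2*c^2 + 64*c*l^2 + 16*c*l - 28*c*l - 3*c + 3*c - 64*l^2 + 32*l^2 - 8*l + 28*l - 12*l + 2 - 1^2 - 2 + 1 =-8*c^2*l + c*(64*l^2 - 12*l) - 32*l^2 + 8*l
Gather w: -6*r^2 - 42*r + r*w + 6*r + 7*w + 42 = -6*r^2 - 36*r + w*(r + 7) + 42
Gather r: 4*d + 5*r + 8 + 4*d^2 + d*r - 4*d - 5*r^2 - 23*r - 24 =4*d^2 - 5*r^2 + r*(d - 18) - 16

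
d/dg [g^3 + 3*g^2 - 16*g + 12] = 3*g^2 + 6*g - 16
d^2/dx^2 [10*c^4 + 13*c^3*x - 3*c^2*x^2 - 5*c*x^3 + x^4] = -6*c^2 - 30*c*x + 12*x^2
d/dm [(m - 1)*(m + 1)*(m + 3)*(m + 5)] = 4*m^3 + 24*m^2 + 28*m - 8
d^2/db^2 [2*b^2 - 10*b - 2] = 4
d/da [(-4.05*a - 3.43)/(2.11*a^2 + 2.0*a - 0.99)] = (8.5455*a^2 + 14.4746*a + 10.8695)/(4.4521*a^4 + 8.44*a^3 - 0.1778*a^2 - 3.96*a + 0.9801)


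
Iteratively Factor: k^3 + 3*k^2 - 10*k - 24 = (k - 3)*(k^2 + 6*k + 8) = (k - 3)*(k + 2)*(k + 4)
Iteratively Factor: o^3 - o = (o - 1)*(o^2 + o) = o*(o - 1)*(o + 1)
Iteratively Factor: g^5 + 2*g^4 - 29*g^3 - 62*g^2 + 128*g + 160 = (g + 4)*(g^4 - 2*g^3 - 21*g^2 + 22*g + 40) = (g - 2)*(g + 4)*(g^3 - 21*g - 20) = (g - 2)*(g + 1)*(g + 4)*(g^2 - g - 20) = (g - 2)*(g + 1)*(g + 4)^2*(g - 5)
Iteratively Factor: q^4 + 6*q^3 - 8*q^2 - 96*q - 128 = (q + 2)*(q^3 + 4*q^2 - 16*q - 64) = (q + 2)*(q + 4)*(q^2 - 16) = (q + 2)*(q + 4)^2*(q - 4)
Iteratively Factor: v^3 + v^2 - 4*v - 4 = (v + 1)*(v^2 - 4) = (v - 2)*(v + 1)*(v + 2)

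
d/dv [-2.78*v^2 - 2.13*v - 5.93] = -5.56*v - 2.13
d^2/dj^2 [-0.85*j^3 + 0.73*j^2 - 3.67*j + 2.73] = 1.46 - 5.1*j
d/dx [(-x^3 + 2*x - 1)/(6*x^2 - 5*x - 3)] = (-6*x^4 + 10*x^3 - 3*x^2 + 12*x - 11)/(36*x^4 - 60*x^3 - 11*x^2 + 30*x + 9)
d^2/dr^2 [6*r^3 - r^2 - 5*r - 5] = 36*r - 2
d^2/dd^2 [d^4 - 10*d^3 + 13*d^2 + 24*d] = 12*d^2 - 60*d + 26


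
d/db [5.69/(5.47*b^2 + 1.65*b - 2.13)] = (-62.2486*b - 9.3885)/(5.47*b^2 + 1.65*b - 2.13)^2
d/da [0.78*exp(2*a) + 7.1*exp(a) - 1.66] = (1.56*exp(a) + 7.1)*exp(a)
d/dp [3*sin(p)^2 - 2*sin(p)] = 2*(3*sin(p) - 1)*cos(p)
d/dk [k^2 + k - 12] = 2*k + 1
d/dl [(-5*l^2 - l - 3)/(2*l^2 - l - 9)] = (7*l^2 + 102*l + 6)/(4*l^4 - 4*l^3 - 35*l^2 + 18*l + 81)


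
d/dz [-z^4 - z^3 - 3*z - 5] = -4*z^3 - 3*z^2 - 3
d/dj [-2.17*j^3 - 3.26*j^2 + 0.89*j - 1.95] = -6.51*j^2 - 6.52*j + 0.89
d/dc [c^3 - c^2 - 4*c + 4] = 3*c^2 - 2*c - 4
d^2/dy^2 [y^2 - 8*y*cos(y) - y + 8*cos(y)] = 8*y*cos(y) + 16*sin(y) - 8*cos(y) + 2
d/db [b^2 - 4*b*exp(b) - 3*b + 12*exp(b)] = -4*b*exp(b) + 2*b + 8*exp(b) - 3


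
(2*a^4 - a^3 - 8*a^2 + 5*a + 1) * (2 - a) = -2*a^5 + 5*a^4 + 6*a^3 - 21*a^2 + 9*a + 2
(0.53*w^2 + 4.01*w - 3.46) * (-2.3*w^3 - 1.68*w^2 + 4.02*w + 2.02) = -1.219*w^5 - 10.1134*w^4 + 3.3518*w^3 + 23.0036*w^2 - 5.809*w - 6.9892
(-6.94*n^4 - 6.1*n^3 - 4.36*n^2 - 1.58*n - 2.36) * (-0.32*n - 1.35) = 2.2208*n^5 + 11.321*n^4 + 9.6302*n^3 + 6.3916*n^2 + 2.8882*n + 3.186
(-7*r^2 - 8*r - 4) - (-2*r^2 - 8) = -5*r^2 - 8*r + 4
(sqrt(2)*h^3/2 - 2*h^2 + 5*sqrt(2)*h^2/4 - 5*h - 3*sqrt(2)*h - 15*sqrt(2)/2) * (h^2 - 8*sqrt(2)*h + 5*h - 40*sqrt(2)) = sqrt(2)*h^5/2 - 10*h^4 + 15*sqrt(2)*h^4/4 - 75*h^3 + 77*sqrt(2)*h^3/4 - 77*h^2 + 195*sqrt(2)*h^2/2 + 325*sqrt(2)*h/2 + 360*h + 600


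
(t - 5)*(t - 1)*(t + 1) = t^3 - 5*t^2 - t + 5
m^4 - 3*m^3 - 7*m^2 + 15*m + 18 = (m - 3)^2*(m + 1)*(m + 2)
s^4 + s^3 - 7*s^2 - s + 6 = (s - 2)*(s - 1)*(s + 1)*(s + 3)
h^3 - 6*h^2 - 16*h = h*(h - 8)*(h + 2)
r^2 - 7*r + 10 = (r - 5)*(r - 2)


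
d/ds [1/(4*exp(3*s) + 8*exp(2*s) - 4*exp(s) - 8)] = (-3*exp(2*s) - 4*exp(s) + 1)*exp(s)/(4*(exp(3*s) + 2*exp(2*s) - exp(s) - 2)^2)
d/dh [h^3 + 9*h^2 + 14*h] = 3*h^2 + 18*h + 14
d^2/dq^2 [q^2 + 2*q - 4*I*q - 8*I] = 2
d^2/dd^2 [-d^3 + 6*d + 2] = -6*d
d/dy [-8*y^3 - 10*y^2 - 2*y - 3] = -24*y^2 - 20*y - 2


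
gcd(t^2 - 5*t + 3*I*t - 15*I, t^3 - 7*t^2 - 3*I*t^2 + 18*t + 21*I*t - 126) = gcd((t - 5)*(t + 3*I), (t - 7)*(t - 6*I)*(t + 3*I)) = t + 3*I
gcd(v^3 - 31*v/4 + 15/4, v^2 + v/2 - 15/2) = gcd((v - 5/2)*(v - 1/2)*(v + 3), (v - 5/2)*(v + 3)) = v^2 + v/2 - 15/2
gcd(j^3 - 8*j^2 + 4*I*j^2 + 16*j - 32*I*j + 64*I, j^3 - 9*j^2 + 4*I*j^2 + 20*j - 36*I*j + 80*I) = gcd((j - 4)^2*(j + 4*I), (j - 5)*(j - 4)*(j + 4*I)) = j^2 + j*(-4 + 4*I) - 16*I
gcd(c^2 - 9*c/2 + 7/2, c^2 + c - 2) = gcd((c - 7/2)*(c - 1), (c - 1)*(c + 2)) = c - 1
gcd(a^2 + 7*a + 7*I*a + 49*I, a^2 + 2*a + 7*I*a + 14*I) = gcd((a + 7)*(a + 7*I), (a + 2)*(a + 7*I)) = a + 7*I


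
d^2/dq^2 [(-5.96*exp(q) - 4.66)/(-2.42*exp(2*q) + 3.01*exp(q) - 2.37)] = (34.9041440000001*exp(4*q) + 152.577128*exp(3*q) - 306.93102*exp(2*q) - 22.170938*exp(q) + 66.719766)*exp(q)/(14.172488*exp(6*q) - 52.883292*exp(5*q) + 107.41533*exp(4*q) - 130.852225*exp(3*q) + 105.196005*exp(2*q) - 50.720607*exp(q) + 13.312053)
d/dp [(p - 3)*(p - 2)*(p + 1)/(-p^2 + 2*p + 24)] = (-p^4 + 4*p^3 + 65*p^2 - 180*p + 12)/(p^4 - 4*p^3 - 44*p^2 + 96*p + 576)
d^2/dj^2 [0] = 0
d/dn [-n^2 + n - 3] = 1 - 2*n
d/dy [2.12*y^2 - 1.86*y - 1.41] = 4.24*y - 1.86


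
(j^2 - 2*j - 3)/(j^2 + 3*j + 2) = (j - 3)/(j + 2)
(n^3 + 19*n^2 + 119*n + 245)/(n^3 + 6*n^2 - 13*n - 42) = (n^2 + 12*n + 35)/(n^2 - n - 6)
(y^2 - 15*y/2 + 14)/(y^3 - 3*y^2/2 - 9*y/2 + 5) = (2*y^2 - 15*y + 28)/(2*y^3 - 3*y^2 - 9*y + 10)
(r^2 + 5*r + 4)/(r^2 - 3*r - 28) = (r + 1)/(r - 7)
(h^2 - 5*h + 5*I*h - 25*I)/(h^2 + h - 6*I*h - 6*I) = (h^2 + 5*h*(-1 + I) - 25*I)/(h^2 + h*(1 - 6*I) - 6*I)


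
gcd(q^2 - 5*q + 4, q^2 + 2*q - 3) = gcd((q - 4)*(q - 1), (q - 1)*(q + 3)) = q - 1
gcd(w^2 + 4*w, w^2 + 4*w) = w^2 + 4*w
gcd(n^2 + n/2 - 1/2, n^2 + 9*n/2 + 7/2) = n + 1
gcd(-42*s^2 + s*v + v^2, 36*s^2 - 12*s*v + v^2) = 6*s - v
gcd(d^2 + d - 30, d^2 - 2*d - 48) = d + 6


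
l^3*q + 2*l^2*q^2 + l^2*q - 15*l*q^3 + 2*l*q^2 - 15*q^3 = (l - 3*q)*(l + 5*q)*(l*q + q)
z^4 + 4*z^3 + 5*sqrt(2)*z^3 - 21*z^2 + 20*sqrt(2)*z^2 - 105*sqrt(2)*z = z*(z - 3)*(z + 7)*(z + 5*sqrt(2))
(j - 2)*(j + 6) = j^2 + 4*j - 12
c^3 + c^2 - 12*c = c*(c - 3)*(c + 4)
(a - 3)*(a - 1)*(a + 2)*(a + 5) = a^4 + 3*a^3 - 15*a^2 - 19*a + 30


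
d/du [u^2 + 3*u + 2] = 2*u + 3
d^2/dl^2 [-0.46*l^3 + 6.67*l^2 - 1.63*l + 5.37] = 13.34 - 2.76*l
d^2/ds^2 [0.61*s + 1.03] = 0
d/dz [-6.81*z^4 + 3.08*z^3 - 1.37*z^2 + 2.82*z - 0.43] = -27.24*z^3 + 9.24*z^2 - 2.74*z + 2.82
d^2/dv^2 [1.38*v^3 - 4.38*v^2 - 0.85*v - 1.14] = 8.28*v - 8.76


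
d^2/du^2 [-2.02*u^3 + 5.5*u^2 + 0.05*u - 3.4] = 11.0 - 12.12*u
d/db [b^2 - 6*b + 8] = 2*b - 6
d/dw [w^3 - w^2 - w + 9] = 3*w^2 - 2*w - 1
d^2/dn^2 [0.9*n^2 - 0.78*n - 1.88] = 1.80000000000000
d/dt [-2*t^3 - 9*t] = -6*t^2 - 9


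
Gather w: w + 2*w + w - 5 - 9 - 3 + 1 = 4*w - 16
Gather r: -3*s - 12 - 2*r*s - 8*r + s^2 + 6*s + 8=r*(-2*s - 8) + s^2 + 3*s - 4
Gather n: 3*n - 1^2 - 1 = 3*n - 2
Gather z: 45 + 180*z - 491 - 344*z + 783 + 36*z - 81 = 256 - 128*z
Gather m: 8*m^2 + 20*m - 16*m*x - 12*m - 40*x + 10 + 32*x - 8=8*m^2 + m*(8 - 16*x) - 8*x + 2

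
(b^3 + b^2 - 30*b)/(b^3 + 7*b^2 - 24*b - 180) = b/(b + 6)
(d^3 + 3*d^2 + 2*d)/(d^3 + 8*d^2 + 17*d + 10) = d/(d + 5)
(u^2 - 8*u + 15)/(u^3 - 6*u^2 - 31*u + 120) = (u - 5)/(u^2 - 3*u - 40)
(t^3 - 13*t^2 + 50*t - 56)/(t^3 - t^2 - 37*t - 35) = (t^2 - 6*t + 8)/(t^2 + 6*t + 5)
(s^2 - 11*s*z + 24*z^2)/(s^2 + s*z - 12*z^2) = (s - 8*z)/(s + 4*z)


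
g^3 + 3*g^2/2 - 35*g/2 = g*(g - 7/2)*(g + 5)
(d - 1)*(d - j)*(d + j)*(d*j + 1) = d^4*j - d^3*j + d^3 - d^2*j^3 - d^2 + d*j^3 - d*j^2 + j^2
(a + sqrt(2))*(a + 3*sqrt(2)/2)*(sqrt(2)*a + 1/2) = sqrt(2)*a^3 + 11*a^2/2 + 17*sqrt(2)*a/4 + 3/2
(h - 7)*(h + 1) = h^2 - 6*h - 7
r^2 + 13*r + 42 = (r + 6)*(r + 7)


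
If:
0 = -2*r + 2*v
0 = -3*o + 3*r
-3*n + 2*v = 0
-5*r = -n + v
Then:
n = 0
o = 0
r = 0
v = 0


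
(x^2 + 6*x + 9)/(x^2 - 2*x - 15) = (x + 3)/(x - 5)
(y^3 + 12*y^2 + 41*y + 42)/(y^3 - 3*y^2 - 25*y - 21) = (y^2 + 9*y + 14)/(y^2 - 6*y - 7)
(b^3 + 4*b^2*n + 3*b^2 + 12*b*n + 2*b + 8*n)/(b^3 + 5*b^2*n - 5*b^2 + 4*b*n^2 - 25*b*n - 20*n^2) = (b^2 + 3*b + 2)/(b^2 + b*n - 5*b - 5*n)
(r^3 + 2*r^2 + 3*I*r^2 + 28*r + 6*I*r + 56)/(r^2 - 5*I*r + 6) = (r^3 + r^2*(2 + 3*I) + r*(28 + 6*I) + 56)/(r^2 - 5*I*r + 6)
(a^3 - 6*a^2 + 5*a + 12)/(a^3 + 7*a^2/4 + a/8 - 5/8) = 8*(a^2 - 7*a + 12)/(8*a^2 + 6*a - 5)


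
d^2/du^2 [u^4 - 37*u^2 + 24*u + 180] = 12*u^2 - 74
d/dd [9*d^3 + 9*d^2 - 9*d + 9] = 27*d^2 + 18*d - 9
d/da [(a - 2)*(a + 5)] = 2*a + 3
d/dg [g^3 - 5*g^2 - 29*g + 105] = 3*g^2 - 10*g - 29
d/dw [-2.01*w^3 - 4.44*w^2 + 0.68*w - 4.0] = -6.03*w^2 - 8.88*w + 0.68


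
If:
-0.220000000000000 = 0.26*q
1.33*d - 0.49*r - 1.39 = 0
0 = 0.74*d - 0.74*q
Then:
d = -0.85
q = -0.85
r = -5.13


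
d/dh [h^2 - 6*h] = 2*h - 6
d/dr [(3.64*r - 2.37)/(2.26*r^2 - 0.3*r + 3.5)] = (-8.2264*r^2 + 10.7124*r + 12.029)/(5.1076*r^4 - 1.356*r^3 + 15.91*r^2 - 2.1*r + 12.25)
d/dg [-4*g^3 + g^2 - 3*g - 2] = -12*g^2 + 2*g - 3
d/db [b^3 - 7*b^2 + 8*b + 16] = 3*b^2 - 14*b + 8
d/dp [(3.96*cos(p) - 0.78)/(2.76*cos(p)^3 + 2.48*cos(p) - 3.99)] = (21.8592*cos(p)^3 - 6.4584*cos(p)^2 + 13.866)*sin(p)/(2.76*cos(p)^3 + 2.48*cos(p) - 3.99)^2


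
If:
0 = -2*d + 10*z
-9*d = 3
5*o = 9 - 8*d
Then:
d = -1/3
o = 7/3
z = -1/15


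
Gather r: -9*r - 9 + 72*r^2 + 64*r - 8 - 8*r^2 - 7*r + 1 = 64*r^2 + 48*r - 16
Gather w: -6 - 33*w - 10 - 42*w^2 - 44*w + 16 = -42*w^2 - 77*w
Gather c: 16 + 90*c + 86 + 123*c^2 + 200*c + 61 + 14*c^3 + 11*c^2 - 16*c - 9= 14*c^3 + 134*c^2 + 274*c + 154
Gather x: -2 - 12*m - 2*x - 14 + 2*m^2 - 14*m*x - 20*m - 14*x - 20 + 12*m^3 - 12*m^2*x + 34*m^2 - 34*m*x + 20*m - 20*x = 12*m^3 + 36*m^2 - 12*m + x*(-12*m^2 - 48*m - 36) - 36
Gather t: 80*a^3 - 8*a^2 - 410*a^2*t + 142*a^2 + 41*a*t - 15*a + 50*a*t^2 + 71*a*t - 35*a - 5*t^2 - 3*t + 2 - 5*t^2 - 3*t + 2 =80*a^3 + 134*a^2 - 50*a + t^2*(50*a - 10) + t*(-410*a^2 + 112*a - 6) + 4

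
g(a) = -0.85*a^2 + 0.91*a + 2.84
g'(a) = 0.91 - 1.7*a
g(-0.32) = 2.46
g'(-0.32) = 1.45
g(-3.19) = -8.71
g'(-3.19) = 6.33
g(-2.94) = -7.18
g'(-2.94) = 5.91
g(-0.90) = 1.33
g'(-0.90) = 2.44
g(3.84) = -6.20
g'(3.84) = -5.62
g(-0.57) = 2.05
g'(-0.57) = 1.88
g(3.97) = -6.94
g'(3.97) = -5.84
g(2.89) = -1.63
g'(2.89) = -4.00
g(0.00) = 2.84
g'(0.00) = 0.91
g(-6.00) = -33.22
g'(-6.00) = 11.11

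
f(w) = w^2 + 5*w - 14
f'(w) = 2*w + 5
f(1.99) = -0.09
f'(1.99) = 8.98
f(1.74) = -2.27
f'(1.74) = 8.48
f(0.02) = -13.90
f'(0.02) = 5.04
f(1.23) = -6.34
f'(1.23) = 7.46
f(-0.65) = -16.83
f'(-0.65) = 3.70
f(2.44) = 4.15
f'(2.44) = 9.88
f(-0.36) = -15.67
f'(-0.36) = 4.28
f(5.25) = 39.81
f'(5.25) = 15.50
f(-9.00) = 22.00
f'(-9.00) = -13.00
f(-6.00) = -8.00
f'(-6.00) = -7.00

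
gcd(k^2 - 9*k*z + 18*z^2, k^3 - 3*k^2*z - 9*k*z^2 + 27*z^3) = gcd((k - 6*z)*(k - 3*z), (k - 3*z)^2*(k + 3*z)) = -k + 3*z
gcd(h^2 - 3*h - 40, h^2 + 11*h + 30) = h + 5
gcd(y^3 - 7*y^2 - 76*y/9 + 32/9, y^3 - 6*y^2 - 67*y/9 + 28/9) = y^2 + y - 4/9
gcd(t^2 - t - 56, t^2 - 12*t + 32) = t - 8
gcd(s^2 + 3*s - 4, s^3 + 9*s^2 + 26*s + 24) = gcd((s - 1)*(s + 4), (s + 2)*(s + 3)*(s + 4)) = s + 4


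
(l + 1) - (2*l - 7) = 8 - l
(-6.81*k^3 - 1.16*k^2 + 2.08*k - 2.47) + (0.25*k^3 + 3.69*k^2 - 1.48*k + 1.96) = -6.56*k^3 + 2.53*k^2 + 0.6*k - 0.51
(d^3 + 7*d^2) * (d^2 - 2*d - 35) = d^5 + 5*d^4 - 49*d^3 - 245*d^2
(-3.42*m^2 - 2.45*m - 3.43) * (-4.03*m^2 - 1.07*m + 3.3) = 13.7826*m^4 + 13.5329*m^3 + 5.1584*m^2 - 4.4149*m - 11.319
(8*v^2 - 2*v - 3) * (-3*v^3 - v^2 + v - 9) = -24*v^5 - 2*v^4 + 19*v^3 - 71*v^2 + 15*v + 27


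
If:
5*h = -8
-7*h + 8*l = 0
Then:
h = -8/5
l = -7/5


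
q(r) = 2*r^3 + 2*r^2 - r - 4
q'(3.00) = 65.00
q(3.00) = 65.00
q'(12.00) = 911.00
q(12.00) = 3728.00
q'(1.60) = 20.76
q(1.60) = 7.71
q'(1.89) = 27.99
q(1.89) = 14.76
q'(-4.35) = 95.14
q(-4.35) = -126.43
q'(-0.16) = -1.49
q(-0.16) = -3.80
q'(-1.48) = 6.22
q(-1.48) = -4.62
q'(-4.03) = 80.33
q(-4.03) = -98.39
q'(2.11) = 34.15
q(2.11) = 21.58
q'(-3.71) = 66.74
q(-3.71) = -74.89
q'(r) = 6*r^2 + 4*r - 1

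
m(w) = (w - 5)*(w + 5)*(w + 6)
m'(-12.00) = 263.00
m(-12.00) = -714.00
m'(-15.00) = 470.00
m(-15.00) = -1800.00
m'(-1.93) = -36.99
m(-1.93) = -86.59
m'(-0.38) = -29.13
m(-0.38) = -139.69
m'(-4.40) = -19.72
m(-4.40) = -9.02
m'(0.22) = -22.21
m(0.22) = -155.20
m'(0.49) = -18.40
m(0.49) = -160.69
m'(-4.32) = -20.85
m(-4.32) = -10.65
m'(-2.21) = -36.87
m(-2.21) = -76.24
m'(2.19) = 15.67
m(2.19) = -165.47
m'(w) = (w - 5)*(w + 5) + (w - 5)*(w + 6) + (w + 5)*(w + 6) = 3*w^2 + 12*w - 25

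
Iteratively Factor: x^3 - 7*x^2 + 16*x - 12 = (x - 2)*(x^2 - 5*x + 6) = (x - 2)^2*(x - 3)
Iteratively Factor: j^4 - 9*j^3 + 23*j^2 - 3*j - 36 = (j - 3)*(j^3 - 6*j^2 + 5*j + 12) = (j - 4)*(j - 3)*(j^2 - 2*j - 3) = (j - 4)*(j - 3)*(j + 1)*(j - 3)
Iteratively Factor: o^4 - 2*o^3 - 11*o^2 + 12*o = (o)*(o^3 - 2*o^2 - 11*o + 12) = o*(o - 1)*(o^2 - o - 12) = o*(o - 4)*(o - 1)*(o + 3)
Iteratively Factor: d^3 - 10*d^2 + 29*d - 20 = (d - 4)*(d^2 - 6*d + 5) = (d - 4)*(d - 1)*(d - 5)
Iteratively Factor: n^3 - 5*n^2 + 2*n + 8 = (n + 1)*(n^2 - 6*n + 8) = (n - 4)*(n + 1)*(n - 2)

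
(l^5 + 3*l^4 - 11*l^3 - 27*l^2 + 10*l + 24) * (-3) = -3*l^5 - 9*l^4 + 33*l^3 + 81*l^2 - 30*l - 72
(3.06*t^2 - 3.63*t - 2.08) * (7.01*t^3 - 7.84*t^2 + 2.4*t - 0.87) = 21.4506*t^5 - 49.4367*t^4 + 21.2224*t^3 + 4.933*t^2 - 1.8339*t + 1.8096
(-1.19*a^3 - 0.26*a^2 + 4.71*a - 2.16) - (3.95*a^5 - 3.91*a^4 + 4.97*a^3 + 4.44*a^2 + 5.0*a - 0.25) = -3.95*a^5 + 3.91*a^4 - 6.16*a^3 - 4.7*a^2 - 0.29*a - 1.91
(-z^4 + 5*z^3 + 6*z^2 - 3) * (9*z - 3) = -9*z^5 + 48*z^4 + 39*z^3 - 18*z^2 - 27*z + 9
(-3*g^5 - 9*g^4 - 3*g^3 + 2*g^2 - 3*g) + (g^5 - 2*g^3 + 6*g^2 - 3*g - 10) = -2*g^5 - 9*g^4 - 5*g^3 + 8*g^2 - 6*g - 10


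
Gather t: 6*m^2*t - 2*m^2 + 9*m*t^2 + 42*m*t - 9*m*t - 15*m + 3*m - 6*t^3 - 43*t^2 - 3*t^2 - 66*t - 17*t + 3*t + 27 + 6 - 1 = -2*m^2 - 12*m - 6*t^3 + t^2*(9*m - 46) + t*(6*m^2 + 33*m - 80) + 32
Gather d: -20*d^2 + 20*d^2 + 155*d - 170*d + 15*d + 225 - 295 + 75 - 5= 0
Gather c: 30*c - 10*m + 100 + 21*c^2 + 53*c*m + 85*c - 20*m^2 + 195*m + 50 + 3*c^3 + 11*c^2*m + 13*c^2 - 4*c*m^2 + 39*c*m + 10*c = 3*c^3 + c^2*(11*m + 34) + c*(-4*m^2 + 92*m + 125) - 20*m^2 + 185*m + 150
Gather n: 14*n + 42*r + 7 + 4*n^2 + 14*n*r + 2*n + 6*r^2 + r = 4*n^2 + n*(14*r + 16) + 6*r^2 + 43*r + 7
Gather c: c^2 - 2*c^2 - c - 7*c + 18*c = -c^2 + 10*c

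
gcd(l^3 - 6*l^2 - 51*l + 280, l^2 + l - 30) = l - 5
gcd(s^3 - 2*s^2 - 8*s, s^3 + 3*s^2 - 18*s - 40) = s^2 - 2*s - 8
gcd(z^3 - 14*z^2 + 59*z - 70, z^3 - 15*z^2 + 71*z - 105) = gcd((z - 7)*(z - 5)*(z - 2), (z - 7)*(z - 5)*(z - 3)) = z^2 - 12*z + 35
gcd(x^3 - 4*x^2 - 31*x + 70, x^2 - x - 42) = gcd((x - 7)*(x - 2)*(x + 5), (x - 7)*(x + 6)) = x - 7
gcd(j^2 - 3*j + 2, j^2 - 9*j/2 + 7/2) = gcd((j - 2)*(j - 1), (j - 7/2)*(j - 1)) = j - 1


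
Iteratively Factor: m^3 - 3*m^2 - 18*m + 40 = (m - 2)*(m^2 - m - 20) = (m - 2)*(m + 4)*(m - 5)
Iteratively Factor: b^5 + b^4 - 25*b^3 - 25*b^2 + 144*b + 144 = (b + 1)*(b^4 - 25*b^2 + 144) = (b + 1)*(b + 4)*(b^3 - 4*b^2 - 9*b + 36) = (b - 3)*(b + 1)*(b + 4)*(b^2 - b - 12) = (b - 3)*(b + 1)*(b + 3)*(b + 4)*(b - 4)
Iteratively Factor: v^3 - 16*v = (v + 4)*(v^2 - 4*v) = (v - 4)*(v + 4)*(v)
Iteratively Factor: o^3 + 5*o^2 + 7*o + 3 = (o + 3)*(o^2 + 2*o + 1) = (o + 1)*(o + 3)*(o + 1)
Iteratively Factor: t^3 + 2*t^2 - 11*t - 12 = (t - 3)*(t^2 + 5*t + 4) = (t - 3)*(t + 4)*(t + 1)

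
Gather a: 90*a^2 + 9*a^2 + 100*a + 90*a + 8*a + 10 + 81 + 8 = 99*a^2 + 198*a + 99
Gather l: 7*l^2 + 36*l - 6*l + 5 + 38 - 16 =7*l^2 + 30*l + 27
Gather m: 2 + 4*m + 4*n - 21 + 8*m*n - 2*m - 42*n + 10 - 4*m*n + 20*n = m*(4*n + 2) - 18*n - 9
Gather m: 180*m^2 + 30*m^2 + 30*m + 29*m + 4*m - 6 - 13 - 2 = 210*m^2 + 63*m - 21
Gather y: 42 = 42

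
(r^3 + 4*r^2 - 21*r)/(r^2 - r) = (r^2 + 4*r - 21)/(r - 1)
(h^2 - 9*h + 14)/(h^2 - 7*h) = (h - 2)/h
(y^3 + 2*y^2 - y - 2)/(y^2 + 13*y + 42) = (y^3 + 2*y^2 - y - 2)/(y^2 + 13*y + 42)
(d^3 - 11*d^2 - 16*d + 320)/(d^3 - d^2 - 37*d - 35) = (d^2 - 16*d + 64)/(d^2 - 6*d - 7)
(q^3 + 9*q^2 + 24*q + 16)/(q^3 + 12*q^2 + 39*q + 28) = (q + 4)/(q + 7)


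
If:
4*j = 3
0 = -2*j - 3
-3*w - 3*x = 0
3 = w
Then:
No Solution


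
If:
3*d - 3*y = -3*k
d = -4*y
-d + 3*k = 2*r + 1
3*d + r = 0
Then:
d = 4/5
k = -1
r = -12/5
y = -1/5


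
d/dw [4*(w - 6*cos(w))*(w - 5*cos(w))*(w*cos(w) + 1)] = -4*w^3*sin(w) + 44*w^2*sin(2*w) + 12*w^2*cos(w) - 46*w*sin(w) - 90*w*sin(3*w) - 44*w*cos(2*w) - 36*w - 120*sin(2*w) + 46*cos(w) + 30*cos(3*w)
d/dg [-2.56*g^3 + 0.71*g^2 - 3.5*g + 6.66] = -7.68*g^2 + 1.42*g - 3.5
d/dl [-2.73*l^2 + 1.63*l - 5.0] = 1.63 - 5.46*l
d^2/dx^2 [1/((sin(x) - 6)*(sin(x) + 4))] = (-4*sin(x)^4 + 6*sin(x)^3 - 94*sin(x)^2 + 36*sin(x) + 56)/((sin(x) - 6)^3*(sin(x) + 4)^3)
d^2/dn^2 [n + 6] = 0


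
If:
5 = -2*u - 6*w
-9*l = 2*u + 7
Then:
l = 2*w/3 - 2/9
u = -3*w - 5/2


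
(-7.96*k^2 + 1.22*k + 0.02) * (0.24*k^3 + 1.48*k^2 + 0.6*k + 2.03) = -1.9104*k^5 - 11.488*k^4 - 2.9656*k^3 - 15.3972*k^2 + 2.4886*k + 0.0406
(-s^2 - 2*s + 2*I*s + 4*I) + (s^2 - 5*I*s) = -2*s - 3*I*s + 4*I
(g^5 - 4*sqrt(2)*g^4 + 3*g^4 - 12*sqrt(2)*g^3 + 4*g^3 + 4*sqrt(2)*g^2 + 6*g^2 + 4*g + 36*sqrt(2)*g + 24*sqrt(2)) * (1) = g^5 - 4*sqrt(2)*g^4 + 3*g^4 - 12*sqrt(2)*g^3 + 4*g^3 + 4*sqrt(2)*g^2 + 6*g^2 + 4*g + 36*sqrt(2)*g + 24*sqrt(2)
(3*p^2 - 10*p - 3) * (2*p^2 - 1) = 6*p^4 - 20*p^3 - 9*p^2 + 10*p + 3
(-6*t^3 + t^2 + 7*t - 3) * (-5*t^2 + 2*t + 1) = 30*t^5 - 17*t^4 - 39*t^3 + 30*t^2 + t - 3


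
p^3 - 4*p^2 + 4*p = p*(p - 2)^2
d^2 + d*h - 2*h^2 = (d - h)*(d + 2*h)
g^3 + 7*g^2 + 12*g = g*(g + 3)*(g + 4)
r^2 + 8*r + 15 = (r + 3)*(r + 5)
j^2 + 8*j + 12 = (j + 2)*(j + 6)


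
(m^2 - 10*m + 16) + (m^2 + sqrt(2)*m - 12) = 2*m^2 - 10*m + sqrt(2)*m + 4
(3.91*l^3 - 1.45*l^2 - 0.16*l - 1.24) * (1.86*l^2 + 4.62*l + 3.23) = 7.2726*l^5 + 15.3672*l^4 + 5.6327*l^3 - 7.7291*l^2 - 6.2456*l - 4.0052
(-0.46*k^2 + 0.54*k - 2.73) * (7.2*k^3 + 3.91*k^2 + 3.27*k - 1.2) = -3.312*k^5 + 2.0894*k^4 - 19.0488*k^3 - 8.3565*k^2 - 9.5751*k + 3.276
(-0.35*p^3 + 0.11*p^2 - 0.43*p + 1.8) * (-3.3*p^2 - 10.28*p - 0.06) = 1.155*p^5 + 3.235*p^4 + 0.3092*p^3 - 1.5262*p^2 - 18.4782*p - 0.108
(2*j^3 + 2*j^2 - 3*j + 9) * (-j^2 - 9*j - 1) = -2*j^5 - 20*j^4 - 17*j^3 + 16*j^2 - 78*j - 9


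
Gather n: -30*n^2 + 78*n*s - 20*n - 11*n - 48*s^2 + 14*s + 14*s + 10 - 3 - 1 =-30*n^2 + n*(78*s - 31) - 48*s^2 + 28*s + 6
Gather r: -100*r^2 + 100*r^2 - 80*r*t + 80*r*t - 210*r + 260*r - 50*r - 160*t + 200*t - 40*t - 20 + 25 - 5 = 0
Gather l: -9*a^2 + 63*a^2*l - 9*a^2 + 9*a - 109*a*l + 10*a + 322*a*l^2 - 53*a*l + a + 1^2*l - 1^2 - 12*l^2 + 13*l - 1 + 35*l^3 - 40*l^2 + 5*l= -18*a^2 + 20*a + 35*l^3 + l^2*(322*a - 52) + l*(63*a^2 - 162*a + 19) - 2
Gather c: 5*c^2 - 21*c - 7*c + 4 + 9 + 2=5*c^2 - 28*c + 15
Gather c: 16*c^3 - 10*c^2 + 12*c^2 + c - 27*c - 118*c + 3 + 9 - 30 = 16*c^3 + 2*c^2 - 144*c - 18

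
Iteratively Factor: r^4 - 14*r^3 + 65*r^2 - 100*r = (r - 5)*(r^3 - 9*r^2 + 20*r) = r*(r - 5)*(r^2 - 9*r + 20) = r*(r - 5)*(r - 4)*(r - 5)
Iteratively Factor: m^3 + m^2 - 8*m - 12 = (m + 2)*(m^2 - m - 6) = (m + 2)^2*(m - 3)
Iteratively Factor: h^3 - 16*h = (h)*(h^2 - 16) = h*(h - 4)*(h + 4)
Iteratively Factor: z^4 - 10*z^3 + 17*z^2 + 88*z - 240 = (z + 3)*(z^3 - 13*z^2 + 56*z - 80) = (z - 5)*(z + 3)*(z^2 - 8*z + 16) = (z - 5)*(z - 4)*(z + 3)*(z - 4)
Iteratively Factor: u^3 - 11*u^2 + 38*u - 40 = (u - 4)*(u^2 - 7*u + 10) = (u - 5)*(u - 4)*(u - 2)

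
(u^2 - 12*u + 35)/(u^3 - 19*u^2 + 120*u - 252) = (u - 5)/(u^2 - 12*u + 36)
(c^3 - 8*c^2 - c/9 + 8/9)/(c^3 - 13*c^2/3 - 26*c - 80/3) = (9*c^2 - 1)/(3*(3*c^2 + 11*c + 10))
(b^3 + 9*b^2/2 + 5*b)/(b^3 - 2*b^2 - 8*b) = (b + 5/2)/(b - 4)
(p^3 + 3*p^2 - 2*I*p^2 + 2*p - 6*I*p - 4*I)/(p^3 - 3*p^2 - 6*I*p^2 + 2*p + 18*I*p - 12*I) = (p^3 + p^2*(3 - 2*I) + p*(2 - 6*I) - 4*I)/(p^3 + p^2*(-3 - 6*I) + p*(2 + 18*I) - 12*I)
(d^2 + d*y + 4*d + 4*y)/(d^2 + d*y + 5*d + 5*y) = (d + 4)/(d + 5)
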